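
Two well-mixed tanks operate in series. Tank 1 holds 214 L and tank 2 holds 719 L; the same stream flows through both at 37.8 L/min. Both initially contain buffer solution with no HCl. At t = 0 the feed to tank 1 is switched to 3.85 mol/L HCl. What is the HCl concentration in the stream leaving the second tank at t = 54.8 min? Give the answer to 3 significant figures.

3.54 mol/L

Species balance on tank i: dCᵢ/dt = (Cᵢ₋₁ − Cᵢ)/τᵢ with τᵢ = Vᵢ/Q.
τ₁ = 214/37.8 = 5.6614 min; τ₂ = 719/37.8 = 19.021 min.
Tank 1: C₁ = C_in(1 − e^(−t/τ₁)). Tank 2 (τ₁ ≠ τ₂): C₂ = C_in[1 − (τ₁ e^(−t/τ₁) − τ₂ e^(−t/τ₂))/(τ₁ − τ₂)].
At t = 54.8: e^(−t/τ₁) = 6.2545e-05, e^(−t/τ₂) = 0.056079.
C₂ = 3.85·[1 − (5.6614·6.2545e-05 − 19.021·0.056079)/(-13.360)] = 3.85·0.92018 = 3.5427 mol/L.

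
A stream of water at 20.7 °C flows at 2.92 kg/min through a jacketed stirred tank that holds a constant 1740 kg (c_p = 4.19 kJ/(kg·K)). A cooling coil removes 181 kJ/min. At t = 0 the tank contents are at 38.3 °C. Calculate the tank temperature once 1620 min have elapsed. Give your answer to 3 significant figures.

Energy balance: M c_p dT/dt = ṁ c_p (T_in − T) − 181.
τ = M/ṁ = 595.89 min; T_ss = T_in − Q̇/(ṁ c_p) = 20.7 − 181/(2.92·4.19) = 5.9061 °C.
T approaches T_ss exponentially: T(t) = T_ss + (T₀ − T_ss) e^(−t/τ).
T(1620) = 5.9061 + (32.394)·e^(−1620/595.89) = 5.9061 + (32.394)·0.065966 = 8.0430 °C.

8.04 °C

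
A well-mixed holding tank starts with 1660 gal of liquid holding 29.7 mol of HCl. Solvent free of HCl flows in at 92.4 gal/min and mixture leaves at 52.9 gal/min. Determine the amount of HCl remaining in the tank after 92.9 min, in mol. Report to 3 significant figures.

Total volume: dV/dt = Q_in − Q_out = 39.500 gal/min, so V(t) = 1660 + 39.500 t and V(92.9) = 5329.6 gal.
Species balance (pure solvent in): dm/dt = −Q_out · m/V(t).
Separate: dm/m = −Q_out dt/V(t) ⇒ ln(m/m₀) = −(Q_out/(Q_in−Q_out)) ln(V/V₀).
m = m₀ (V₀/V)^(Q_out/(Q_in−Q_out)) = 29.7 × (1660/5329.6)^(1.3392) = 6.2276 mol.

6.23 mol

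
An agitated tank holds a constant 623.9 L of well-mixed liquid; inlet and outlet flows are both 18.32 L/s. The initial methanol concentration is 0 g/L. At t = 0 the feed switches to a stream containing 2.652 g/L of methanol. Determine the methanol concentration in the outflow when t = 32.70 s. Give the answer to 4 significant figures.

1.637 g/L

Transient balance on the dissolved component: V dC/dt = Q(C_in − C).
Rewrite as dC/dt + C/τ = C_in/τ, τ = V/Q = 34.0557 s.
This is linear first-order; C(t) = C_in + (C₀ − C_in) e^(−t/τ).
C(32.70) = 2.652 + (0 − 2.652)·e^(−32.70/34.0557) = 2.652 + (-2.65200)·0.382819 = 1.63676 g/L.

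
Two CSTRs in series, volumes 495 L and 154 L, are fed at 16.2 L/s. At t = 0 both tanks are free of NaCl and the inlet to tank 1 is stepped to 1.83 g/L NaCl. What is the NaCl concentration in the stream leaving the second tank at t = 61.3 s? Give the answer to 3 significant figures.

1.47 g/L

Species balance on tank i: dCᵢ/dt = (Cᵢ₋₁ − Cᵢ)/τᵢ with τᵢ = Vᵢ/Q.
τ₁ = 495/16.2 = 30.556 s; τ₂ = 154/16.2 = 9.5062 s.
Tank 1: C₁ = C_in(1 − e^(−t/τ₁)). Tank 2 (τ₁ ≠ τ₂): C₂ = C_in[1 − (τ₁ e^(−t/τ₁) − τ₂ e^(−t/τ₂))/(τ₁ − τ₂)].
At t = 61.3: e^(−t/τ₁) = 0.13450, e^(−t/τ₂) = 0.0015830.
C₂ = 1.83·[1 − (30.556·0.13450 − 9.5062·0.0015830)/(21.049)] = 1.83·0.80547 = 1.4740 g/L.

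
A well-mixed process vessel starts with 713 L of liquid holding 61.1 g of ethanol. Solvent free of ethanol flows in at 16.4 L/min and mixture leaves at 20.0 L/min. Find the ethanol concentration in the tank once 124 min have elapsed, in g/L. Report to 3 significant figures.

Let m(t) be the amount of ethanol. Volume: V(t) = V₀ + (Q_in − Q_out) t = 713 − 3.6000 t; V(124) = 266.60 L.
No ethanol enters, so dm/dt = −Q_out · (m/V).
dm/m = −Q_out dt/(V₀ − 3.6000 t); integrating gives ln(m/m₀) = −(Q_out/(Q_in−Q_out)) ln(V/V₀).
m = m₀ (V₀/V)^(Q_out/(Q_in−Q_out)) = 61.1 × (713/266.60)^(-5.5556) = 0.25855 g.
C = m/V = 0.25855/266.60 = 0.00096981 g/L.

0.000970 g/L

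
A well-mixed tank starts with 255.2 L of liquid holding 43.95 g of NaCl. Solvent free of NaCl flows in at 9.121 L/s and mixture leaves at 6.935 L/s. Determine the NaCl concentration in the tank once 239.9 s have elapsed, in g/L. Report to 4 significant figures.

0.001631 g/L

Let m(t) be the amount of NaCl. Volume: V(t) = V₀ + (Q_in − Q_out) t = 255.2 + 2.18600 t; V(239.9) = 779.621 L.
Species balance (pure solvent in): dm/dt = −Q_out · m/V(t).
Separate: dm/m = −Q_out dt/V(t) ⇒ ln(m/m₀) = −(Q_out/(Q_in−Q_out)) ln(V/V₀).
m = m₀ (V₀/V)^(Q_out/(Q_in−Q_out)) = 43.95 × (255.2/779.621)^(3.17246) = 1.27147 g.
C = m/V = 1.27147/779.621 = 0.00163088 g/L.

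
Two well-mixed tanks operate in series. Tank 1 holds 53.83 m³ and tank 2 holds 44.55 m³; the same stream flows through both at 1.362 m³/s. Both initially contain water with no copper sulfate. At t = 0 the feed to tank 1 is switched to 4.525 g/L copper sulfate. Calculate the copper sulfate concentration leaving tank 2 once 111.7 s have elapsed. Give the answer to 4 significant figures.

3.684 g/L

Time constants: τᵢ = Vᵢ/Q for each well-mixed tank.
τ₁ = 53.83/1.362 = 39.5228 s; τ₂ = 44.55/1.362 = 32.7093 s.
Solving the cascade with C₁(0)=C₂(0)=0 gives C₂(t) = C_in[1 − (τ₁ e^(−t/τ₁) − τ₂ e^(−t/τ₂))/(τ₁ − τ₂)].
At t = 111.7: e^(−t/τ₁) = 0.0592364, e^(−t/τ₂) = 0.0328785.
C₂ = 4.525·[1 − (39.5228·0.0592364 − 32.7093·0.0328785)/(6.81351)] = 4.525·0.814229 = 3.68439 g/L.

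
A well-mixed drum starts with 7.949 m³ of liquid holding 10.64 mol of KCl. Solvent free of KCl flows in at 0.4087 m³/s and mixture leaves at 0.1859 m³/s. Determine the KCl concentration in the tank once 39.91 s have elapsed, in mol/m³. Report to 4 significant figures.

Let m(t) be the amount of KCl. Volume: V(t) = V₀ + (Q_in − Q_out) t = 7.949 + 0.222800 t; V(39.91) = 16.8409 m³.
Species balance (pure solvent in): dm/dt = −Q_out · m/V(t).
dm/m = −Q_out dt/(V₀ + 0.222800 t); integrating gives ln(m/m₀) = −(Q_out/(Q_in−Q_out)) ln(V/V₀).
m = m₀ (V₀/V)^(Q_out/(Q_in−Q_out)) = 10.64 × (7.949/16.8409)^(0.834381) = 5.68707 mol.
C = m/V = 5.68707/16.8409 = 0.337693 mol/m³.

0.3377 mol/m³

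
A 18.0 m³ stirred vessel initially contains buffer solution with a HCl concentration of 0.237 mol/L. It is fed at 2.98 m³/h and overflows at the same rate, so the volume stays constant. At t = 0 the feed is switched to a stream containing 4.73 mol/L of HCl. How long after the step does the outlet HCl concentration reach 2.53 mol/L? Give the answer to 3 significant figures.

4.31 h

Species balance: V dC/dt = Q(C_in − C) ⇒ τ = V/Q = 6.0403 h.
C(t) = C_in + (C₀ − C_in) e^(−t/τ). Set C = 2.53 and solve for t:
e^(−t/τ) = (C − C_in)/(C₀ − C_in) = (2.53 − 4.73)/(0.237 − 4.73) = 0.48965
t = −τ ln(…) = 6.0403 × 0.71406 = 4.3131 h.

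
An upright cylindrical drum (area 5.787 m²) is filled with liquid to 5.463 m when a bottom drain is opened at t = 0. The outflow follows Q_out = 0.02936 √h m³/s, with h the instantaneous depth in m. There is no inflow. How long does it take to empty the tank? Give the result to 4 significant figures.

921.4 s

With no inflow, A dh/dt = −0.02936 √h.
∫ h^(−1/2) dh = −(0.02936/A) ∫ dt, giving 2√h = 2√h₀ − (0.02936/A) t.
Set h = 0: 2√h₀ = (0.02936/A) t_empty ⇒ t_empty = 2A√h₀/0.02936.
t_empty = 2·5.787·√5.463/0.02936 = 11.5740·2.33731/0.02936 = 921.389 s.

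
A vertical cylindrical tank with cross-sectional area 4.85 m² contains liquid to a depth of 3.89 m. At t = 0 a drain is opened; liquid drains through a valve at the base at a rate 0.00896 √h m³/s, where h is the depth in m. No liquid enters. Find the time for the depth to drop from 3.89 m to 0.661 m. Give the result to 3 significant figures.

1260 s

With no inflow, A dh/dt = −0.00896 √h.
Separate and integrate: 2(√h − √h₀) = −(0.00896/A) t.
t = 2A(√h₀ − √h)/0.00896 = 2·4.85·(√3.89 − √0.661)/0.00896
  = 9.7000 × (1.9723 − 0.81302) / 0.00896 = 1255.0 s.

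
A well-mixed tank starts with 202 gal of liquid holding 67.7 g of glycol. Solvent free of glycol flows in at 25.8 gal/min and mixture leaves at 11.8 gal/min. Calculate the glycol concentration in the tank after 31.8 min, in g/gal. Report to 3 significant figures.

0.0392 g/gal

Let m(t) be the amount of glycol. Volume: V(t) = V₀ + (Q_in − Q_out) t = 202 + 14.000 t; V(31.8) = 647.20 gal.
Solute balance: dm/dt = 0 − Q_out C = −Q_out m/V(t).
dm/m = −Q_out dt/(V₀ + 14.000 t); integrating gives ln(m/m₀) = −(Q_out/(Q_in−Q_out)) ln(V/V₀).
m = m₀ (V₀/V)^(Q_out/(Q_in−Q_out)) = 67.7 × (202/647.20)^(0.84286) = 25.373 g.
C = m/V = 25.373/647.20 = 0.039204 g/gal.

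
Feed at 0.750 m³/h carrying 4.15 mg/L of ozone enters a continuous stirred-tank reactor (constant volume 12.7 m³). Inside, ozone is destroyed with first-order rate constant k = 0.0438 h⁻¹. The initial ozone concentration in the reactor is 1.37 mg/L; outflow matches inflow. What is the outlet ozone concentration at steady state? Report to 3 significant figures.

2.38 mg/L

Species balance: V dC/dt = Q C_in − Q C − k V C.
Steady state (dC/dt = 0): C_ss = Q C_in/(Q + kV) = C_in/(1 + kV/Q).
C_ss = 0.750·4.15/(0.750 + 0.0438·12.7) = 3.1125/1.3063 = 2.3828 mg/L.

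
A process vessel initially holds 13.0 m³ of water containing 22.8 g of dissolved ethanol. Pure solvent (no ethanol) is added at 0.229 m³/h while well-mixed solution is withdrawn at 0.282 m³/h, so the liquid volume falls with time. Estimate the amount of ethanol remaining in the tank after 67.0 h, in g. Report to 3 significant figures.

4.18 g

Let m(t) be the amount of ethanol. Volume: V(t) = V₀ + (Q_in − Q_out) t = 13.0 − 0.053000 t; V(67.0) = 9.4490 m³.
Species balance (pure solvent in): dm/dt = −Q_out · m/V(t).
Separate: dm/m = −Q_out dt/V(t) ⇒ ln(m/m₀) = −(Q_out/(Q_in−Q_out)) ln(V/V₀).
m = m₀ (V₀/V)^(Q_out/(Q_in−Q_out)) = 22.8 × (13.0/9.4490)^(-5.3208) = 4.1755 g.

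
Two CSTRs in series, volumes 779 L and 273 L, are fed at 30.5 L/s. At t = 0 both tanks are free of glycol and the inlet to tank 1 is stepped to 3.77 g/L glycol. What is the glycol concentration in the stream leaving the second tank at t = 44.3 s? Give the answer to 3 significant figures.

Species balance on tank i: dCᵢ/dt = (Cᵢ₋₁ − Cᵢ)/τᵢ with τᵢ = Vᵢ/Q.
τ₁ = 779/30.5 = 25.541 s; τ₂ = 273/30.5 = 8.9508 s.
Tank 1: C₁ = C_in(1 − e^(−t/τ₁)). Tank 2 (τ₁ ≠ τ₂): C₂ = C_in[1 − (τ₁ e^(−t/τ₁) − τ₂ e^(−t/τ₂))/(τ₁ − τ₂)].
At t = 44.3: e^(−t/τ₁) = 0.17649, e^(−t/τ₂) = 0.0070886.
C₂ = 3.77·[1 − (25.541·0.17649 − 8.9508·0.0070886)/(16.590)] = 3.77·0.73211 = 2.7600 g/L.

2.76 g/L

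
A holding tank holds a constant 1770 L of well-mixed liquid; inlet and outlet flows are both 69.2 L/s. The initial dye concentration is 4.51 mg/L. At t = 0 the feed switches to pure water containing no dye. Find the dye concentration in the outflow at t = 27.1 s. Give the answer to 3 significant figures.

Transient balance on the dissolved component: V dC/dt = Q(C_in − C).
Time constant τ = V/Q = 1770/69.2 = 25.578 s.
C approaches C_in exponentially: C(t) = C_in + (C₀ − C_in) e^(−t/τ).
C(27.1) = 0 + (4.51 − 0)·e^(−27.1/25.578) = 0 + (4.5100)·0.34663 = 1.5633 mg/L.

1.56 mg/L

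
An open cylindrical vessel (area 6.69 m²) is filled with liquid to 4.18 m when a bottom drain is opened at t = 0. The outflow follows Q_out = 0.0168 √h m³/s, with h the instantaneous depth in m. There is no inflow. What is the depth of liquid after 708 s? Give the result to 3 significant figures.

1.34 m

A dh/dt = −Q_out = −0.0168 √h.
∫ h^(−1/2) dh = −(0.0168/A) ∫ dt, giving 2√h = 2√h₀ − (0.0168/A) t.
√h = √4.18 − 0.0168·708/(2·6.69) = 2.0445 − 0.88897 = 1.1555.
h = 1.1555² = 1.3353 m.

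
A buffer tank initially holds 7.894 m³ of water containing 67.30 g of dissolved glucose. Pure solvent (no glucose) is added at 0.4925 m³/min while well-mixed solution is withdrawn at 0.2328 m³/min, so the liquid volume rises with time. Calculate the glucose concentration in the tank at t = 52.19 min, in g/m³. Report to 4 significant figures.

Let m(t) be the amount of glucose. Volume: V(t) = V₀ + (Q_in − Q_out) t = 7.894 + 0.259700 t; V(52.19) = 21.4477 m³.
Species balance (pure solvent in): dm/dt = −Q_out · m/V(t).
Separate: dm/m = −Q_out dt/V(t) ⇒ ln(m/m₀) = −(Q_out/(Q_in−Q_out)) ln(V/V₀).
m = m₀ (V₀/V)^(Q_out/(Q_in−Q_out)) = 67.30 × (7.894/21.4477)^(0.896419) = 27.4722 g.
C = m/V = 27.4722/21.4477 = 1.28089 g/m³.

1.281 g/m³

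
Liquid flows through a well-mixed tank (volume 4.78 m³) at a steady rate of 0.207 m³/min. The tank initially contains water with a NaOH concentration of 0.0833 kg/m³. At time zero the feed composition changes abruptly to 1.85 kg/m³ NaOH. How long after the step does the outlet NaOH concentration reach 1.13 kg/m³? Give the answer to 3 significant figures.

20.7 min

Species balance: V dC/dt = Q(C_in − C) ⇒ τ = V/Q = 23.092 min.
C(t) = C_in + (C₀ − C_in) e^(−t/τ). Set C = 1.13 and solve for t:
e^(−t/τ) = (C − C_in)/(C₀ − C_in) = (1.13 − 1.85)/(0.0833 − 1.85) = 0.40754
t = −τ ln(…) = 23.092 × 0.89762 = 20.728 min.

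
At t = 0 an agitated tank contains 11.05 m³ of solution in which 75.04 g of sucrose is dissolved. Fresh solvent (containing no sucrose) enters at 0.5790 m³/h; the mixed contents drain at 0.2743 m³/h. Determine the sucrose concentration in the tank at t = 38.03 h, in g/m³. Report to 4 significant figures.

1.738 g/m³

Let m(t) be the amount of sucrose. Volume: V(t) = V₀ + (Q_in − Q_out) t = 11.05 + 0.304700 t; V(38.03) = 22.6377 m³.
Solute balance: dm/dt = 0 − Q_out C = −Q_out m/V(t).
dm/m = −Q_out dt/(V₀ + 0.304700 t); integrating gives ln(m/m₀) = −(Q_out/(Q_in−Q_out)) ln(V/V₀).
m = m₀ (V₀/V)^(Q_out/(Q_in−Q_out)) = 75.04 × (11.05/22.6377)^(0.900230) = 39.3457 g.
C = m/V = 39.3457/22.6377 = 1.73806 g/m³.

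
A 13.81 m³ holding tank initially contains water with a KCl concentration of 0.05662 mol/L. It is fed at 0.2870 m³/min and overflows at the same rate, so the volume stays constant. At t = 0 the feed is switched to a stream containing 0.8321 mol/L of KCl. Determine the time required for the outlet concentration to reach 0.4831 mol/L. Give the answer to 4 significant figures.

38.42 min

Species balance on the tank: V dC/dt = Q(C_in − C), so τ = V/Q = 48.1185 min.
C(t) = C_in + (C₀ − C_in) e^(−t/τ). Set C = 0.4831 and solve for t:
e^(−t/τ) = (C − C_in)/(C₀ − C_in) = (0.4831 − 0.8321)/(0.05662 − 0.8321) = 0.450044
t = −τ ln(…) = 48.1185 × 0.798410 = 38.4183 min.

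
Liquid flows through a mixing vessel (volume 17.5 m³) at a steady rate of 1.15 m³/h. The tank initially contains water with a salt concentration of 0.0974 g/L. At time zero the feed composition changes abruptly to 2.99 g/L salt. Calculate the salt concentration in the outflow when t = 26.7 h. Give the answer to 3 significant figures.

2.49 g/L

Species balance on the tank: V dC/dt = Q(C_in − C).
So dC/dt = (C_in − C)/τ with τ = V/Q = 17.5/1.15 = 15.217 h.
Integrating: C(t) = C_in + (C₀ − C_in) e^(−t/τ).
C(26.7) = 2.99 + (0.0974 − 2.99)·e^(−26.7/15.217) = 2.99 + (-2.8926)·0.17298 = 2.4896 g/L.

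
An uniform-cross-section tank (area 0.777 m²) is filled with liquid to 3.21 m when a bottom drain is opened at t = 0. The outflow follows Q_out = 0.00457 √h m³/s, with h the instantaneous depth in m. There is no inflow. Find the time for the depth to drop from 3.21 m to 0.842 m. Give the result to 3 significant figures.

297 s

With no inflow, A dh/dt = −0.00457 √h.
Separate and integrate: 2(√h − √h₀) = −(0.00457/A) t.
t = 2A(√h₀ − √h)/0.00457 = 2·0.777·(√3.21 − √0.842)/0.00457
  = 1.5540 × (1.7916 − 0.91761) / 0.00457 = 297.21 s.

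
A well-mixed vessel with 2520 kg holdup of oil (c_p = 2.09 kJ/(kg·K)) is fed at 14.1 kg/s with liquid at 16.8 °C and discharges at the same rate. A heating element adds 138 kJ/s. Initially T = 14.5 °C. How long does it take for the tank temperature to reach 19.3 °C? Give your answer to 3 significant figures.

M c_p dT/dt = ṁ c_p (T_in − T) + Q̇.
τ = M/ṁ = 178.72 s; T_ss = T_in + Q̇/(ṁ c_p) = 21.483 °C.
T(t) = T_ss + (T₀ − T_ss) e^(−t/τ). Set T = 19.3:
e^(−t/τ) = (19.3 − 21.483)/(14.5 − 21.483) = 0.31261
t = −178.72 · ln(0.31261) = 207.82 s.

208 s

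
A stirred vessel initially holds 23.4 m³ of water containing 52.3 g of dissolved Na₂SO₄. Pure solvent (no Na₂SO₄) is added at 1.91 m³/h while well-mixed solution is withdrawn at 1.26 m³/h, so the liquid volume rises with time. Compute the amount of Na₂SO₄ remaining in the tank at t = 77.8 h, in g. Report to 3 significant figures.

Let m(t) be the amount of Na₂SO₄. Volume: V(t) = V₀ + (Q_in − Q_out) t = 23.4 + 0.65000 t; V(77.8) = 73.970 m³.
Solute balance: dm/dt = 0 − Q_out C = −Q_out m/V(t).
Separate: dm/m = −Q_out dt/V(t) ⇒ ln(m/m₀) = −(Q_out/(Q_in−Q_out)) ln(V/V₀).
m = m₀ (V₀/V)^(Q_out/(Q_in−Q_out)) = 52.3 × (23.4/73.970)^(1.9385) = 5.6180 g.

5.62 g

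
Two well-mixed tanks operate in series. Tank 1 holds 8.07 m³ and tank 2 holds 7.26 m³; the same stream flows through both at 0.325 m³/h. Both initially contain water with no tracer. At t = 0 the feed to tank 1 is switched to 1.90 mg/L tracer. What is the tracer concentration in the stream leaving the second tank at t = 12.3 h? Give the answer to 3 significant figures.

Each tank obeys Vᵢ dCᵢ/dt = Q(Cᵢ₋₁ − Cᵢ), so τᵢ = Vᵢ/Q.
τ₁ = 8.07/0.325 = 24.831 h; τ₂ = 7.26/0.325 = 22.338 h.
Solving the cascade with C₁(0)=C₂(0)=0 gives C₂(t) = C_in[1 − (τ₁ e^(−t/τ₁) − τ₂ e^(−t/τ₂))/(τ₁ − τ₂)].
At t = 12.3: e^(−t/τ₁) = 0.60936, e^(−t/τ₂) = 0.57659.
C₂ = 1.90·[1 − (24.831·0.60936 − 22.338·0.57659)/(2.4923)] = 1.90·0.096988 = 0.18428 mg/L.

0.184 mg/L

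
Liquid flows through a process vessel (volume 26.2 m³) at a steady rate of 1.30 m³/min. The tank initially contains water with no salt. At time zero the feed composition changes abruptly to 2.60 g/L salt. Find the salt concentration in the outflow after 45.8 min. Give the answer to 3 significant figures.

Unsteady species balance (constant V, well mixed): V dC/dt = Q(C_in − C).
Time constant τ = V/Q = 26.2/1.30 = 20.154 min.
C approaches C_in exponentially: C(t) = C_in + (C₀ − C_in) e^(−t/τ).
C(45.8) = 2.60 + (0 − 2.60)·e^(−45.8/20.154) = 2.60 + (-2.6000)·0.10305 = 2.3321 g/L.

2.33 g/L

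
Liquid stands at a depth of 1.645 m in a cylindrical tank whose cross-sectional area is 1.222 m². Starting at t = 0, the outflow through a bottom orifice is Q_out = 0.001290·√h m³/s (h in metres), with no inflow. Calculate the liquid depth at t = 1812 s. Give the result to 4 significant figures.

With no inflow, A dh/dt = −0.001290 √h.
This is separable: 2 d(√h)/dt = −0.001290/A, so √h = √h₀ − (0.001290/(2A)) t.
√h = √1.645 − 0.001290·1812/(2·1.222) = 1.28258 − 0.956416 = 0.326160.
h = 0.326160² = 0.106380 m.

0.1064 m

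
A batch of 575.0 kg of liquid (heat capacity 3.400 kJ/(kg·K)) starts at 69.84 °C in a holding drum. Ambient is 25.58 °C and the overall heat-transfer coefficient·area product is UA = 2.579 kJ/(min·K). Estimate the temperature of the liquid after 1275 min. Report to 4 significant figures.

Heat balance on the well-mixed liquid: M c_p dT/dt = −UA(T − T_amb).
dT/dt = (T_ss − T)/τ with T_ss = T_amb = 25.5800 °C, τ = M c_p/UA = 575.0·3.400/2.579 = 758.046 min.
Integrating: T(t) = T_ss + (T₀ − T_ss) e^(−t/τ).
T(1275) = 25.5800 + (44.2600)·0.186010 = 33.8128 °C.

33.81 °C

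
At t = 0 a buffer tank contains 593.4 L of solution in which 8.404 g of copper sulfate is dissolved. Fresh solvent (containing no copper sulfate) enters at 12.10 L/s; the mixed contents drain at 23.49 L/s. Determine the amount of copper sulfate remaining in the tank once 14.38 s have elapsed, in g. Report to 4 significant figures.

4.317 g

Let m(t) be the amount of copper sulfate. Volume: V(t) = V₀ + (Q_in − Q_out) t = 593.4 − 11.3900 t; V(14.38) = 429.612 L.
No copper sulfate enters, so dm/dt = −Q_out · (m/V).
dm/m = −Q_out dt/(V₀ − 11.3900 t); integrating gives ln(m/m₀) = −(Q_out/(Q_in−Q_out)) ln(V/V₀).
m = m₀ (V₀/V)^(Q_out/(Q_in−Q_out)) = 8.404 × (593.4/429.612)^(-2.06234) = 4.31717 g.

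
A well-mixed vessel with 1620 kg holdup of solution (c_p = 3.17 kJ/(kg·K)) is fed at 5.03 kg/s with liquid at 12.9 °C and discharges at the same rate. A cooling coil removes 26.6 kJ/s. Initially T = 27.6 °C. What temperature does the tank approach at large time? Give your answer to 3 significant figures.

M c_p dT/dt = ṁ c_p (T_in − T) − Q̇.
At steady state dT/dt = 0 ⇒ T_ss = T_in − Q̇/(ṁ c_p) = 12.9 − 26.6/(5.03·3.17) = 11.232 °C.

11.2 °C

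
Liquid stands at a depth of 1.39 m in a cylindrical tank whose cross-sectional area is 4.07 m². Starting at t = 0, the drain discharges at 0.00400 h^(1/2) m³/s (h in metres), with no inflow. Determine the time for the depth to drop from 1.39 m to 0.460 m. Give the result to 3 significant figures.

With no inflow, A dh/dt = −0.00400 √h.
Separate and integrate: 2(√h − √h₀) = −(0.00400/A) t.
t = 2A(√h₀ − √h)/0.00400 = 2·4.07·(√1.39 − √0.460)/0.00400
  = 8.1400 × (1.1790 − 0.67823) / 0.00400 = 1019.0 s.

1020 s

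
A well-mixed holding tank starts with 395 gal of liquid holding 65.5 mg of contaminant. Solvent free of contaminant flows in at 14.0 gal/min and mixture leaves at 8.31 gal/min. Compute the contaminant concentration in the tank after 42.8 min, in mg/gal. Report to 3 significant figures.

0.0509 mg/gal

Total volume: dV/dt = Q_in − Q_out = 5.6900 gal/min, so V(t) = 395 + 5.6900 t and V(42.8) = 638.53 gal.
No contaminant enters, so dm/dt = −Q_out · (m/V).
dm/m = −Q_out dt/(V₀ + 5.6900 t); integrating gives ln(m/m₀) = −(Q_out/(Q_in−Q_out)) ln(V/V₀).
m = m₀ (V₀/V)^(Q_out/(Q_in−Q_out)) = 65.5 × (395/638.53)^(1.4605) = 32.480 mg.
C = m/V = 32.480/638.53 = 0.050866 mg/gal.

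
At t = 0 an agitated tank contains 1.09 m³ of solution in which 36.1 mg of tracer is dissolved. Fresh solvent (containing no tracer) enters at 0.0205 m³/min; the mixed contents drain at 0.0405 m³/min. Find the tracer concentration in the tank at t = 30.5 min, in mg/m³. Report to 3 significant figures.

Let m(t) be the amount of tracer. Volume: V(t) = V₀ + (Q_in − Q_out) t = 1.09 − 0.020000 t; V(30.5) = 0.48000 m³.
Solute balance: dm/dt = 0 − Q_out C = −Q_out m/V(t).
dm/m = −Q_out dt/(V₀ − 0.020000 t); integrating gives ln(m/m₀) = −(Q_out/(Q_in−Q_out)) ln(V/V₀).
m = m₀ (V₀/V)^(Q_out/(Q_in−Q_out)) = 36.1 × (1.09/0.48000)^(-2.0250) = 6.8585 mg.
C = m/V = 6.8585/0.48000 = 14.289 mg/m³.

14.3 mg/m³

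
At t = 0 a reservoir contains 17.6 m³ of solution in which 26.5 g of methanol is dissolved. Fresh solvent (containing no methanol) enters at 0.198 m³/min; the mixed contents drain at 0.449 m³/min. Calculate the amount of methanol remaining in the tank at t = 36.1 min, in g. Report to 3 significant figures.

Let m(t) be the amount of methanol. Volume: V(t) = V₀ + (Q_in − Q_out) t = 17.6 − 0.25100 t; V(36.1) = 8.5389 m³.
Solute balance: dm/dt = 0 − Q_out C = −Q_out m/V(t).
Separate: dm/m = −Q_out dt/V(t) ⇒ ln(m/m₀) = −(Q_out/(Q_in−Q_out)) ln(V/V₀).
m = m₀ (V₀/V)^(Q_out/(Q_in−Q_out)) = 26.5 × (17.6/8.5389)^(-1.7888) = 7.2669 g.

7.27 g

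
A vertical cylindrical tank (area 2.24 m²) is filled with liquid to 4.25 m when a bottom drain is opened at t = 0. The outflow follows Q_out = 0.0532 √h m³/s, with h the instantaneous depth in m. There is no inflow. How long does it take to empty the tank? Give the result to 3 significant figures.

A dh/dt = −Q_out = −0.0532 √h.
Separate and integrate: 2(√h − √h₀) = −(0.0532/A) t.
Set h = 0: 2√h₀ = (0.0532/A) t_empty ⇒ t_empty = 2A√h₀/0.0532.
t_empty = 2·2.24·√4.25/0.0532 = 4.4800·2.0616/0.0532 = 173.60 s.

174 s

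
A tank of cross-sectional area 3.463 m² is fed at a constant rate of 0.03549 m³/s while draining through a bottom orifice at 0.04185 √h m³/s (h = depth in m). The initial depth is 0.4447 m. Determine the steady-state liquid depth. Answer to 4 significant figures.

0.7192 m

A dh/dt = Q_in − 0.04185 √h. Steady state requires inflow = outflow:
Q_in = 0.04185 √h_ss ⇒ √h_ss = 0.03549/0.04185 = 0.848029.
h_ss = 0.848029² = 0.719153 m. (Since h₀ = 0.4447 m < h_ss, the level will rise toward this value.)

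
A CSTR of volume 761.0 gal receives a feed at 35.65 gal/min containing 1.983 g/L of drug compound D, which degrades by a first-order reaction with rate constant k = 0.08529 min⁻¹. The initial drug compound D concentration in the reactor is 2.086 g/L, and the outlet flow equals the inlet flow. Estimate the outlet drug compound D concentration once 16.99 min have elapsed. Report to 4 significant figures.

V dC/dt = Q(C_in − C) − k V C.
dC/dt = (Q/V) C_in − (Q/V + k) C; effective rate a = Q/V + k = 0.0468463 + 0.08529 = 0.132136 min⁻¹.
C_ss = Q C_in/(Q + kV) = 0.703033 g/L; C(t) = C_ss + (C₀ − C_ss) e^(−a t).
C(16.99) = 0.703033 + (1.38297)·e^(−0.132136·16.99) = 0.703033 + (1.38297)·0.105928 = 0.849528 g/L.

0.8495 g/L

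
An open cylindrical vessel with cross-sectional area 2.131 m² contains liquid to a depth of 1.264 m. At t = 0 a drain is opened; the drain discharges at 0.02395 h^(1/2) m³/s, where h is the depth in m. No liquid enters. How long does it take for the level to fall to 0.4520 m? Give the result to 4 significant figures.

Unsteady balance on liquid volume: A dh/dt = −0.02395 √h.
This is separable: 2 d(√h)/dt = −0.02395/A, so √h = √h₀ − (0.02395/(2A)) t.
t = 2A(√h₀ − √h)/0.02395 = 2·2.131·(√1.264 − √0.4520)/0.02395
  = 4.26200 × (1.12428 − 0.672309) / 0.02395 = 80.4296 s.

80.43 s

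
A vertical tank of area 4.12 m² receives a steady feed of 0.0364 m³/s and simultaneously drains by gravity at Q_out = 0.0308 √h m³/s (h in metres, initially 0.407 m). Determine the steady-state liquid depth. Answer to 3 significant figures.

1.40 m

Level balance: A dh/dt = 0.0364 − 0.0308 √h. Setting dh/dt = 0:
Q_in = 0.0308 √h_ss ⇒ √h_ss = 0.0364/0.0308 = 1.1818.
h_ss = 1.1818² = 1.3967 m. (Since h₀ = 0.407 m < h_ss, the level will rise toward this value.)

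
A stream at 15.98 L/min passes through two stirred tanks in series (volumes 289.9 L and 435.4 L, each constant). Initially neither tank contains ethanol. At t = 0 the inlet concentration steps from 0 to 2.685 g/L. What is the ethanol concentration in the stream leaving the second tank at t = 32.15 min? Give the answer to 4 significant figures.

Time constants: τᵢ = Vᵢ/Q for each well-mixed tank.
τ₁ = 289.9/15.98 = 18.1414 min; τ₂ = 435.4/15.98 = 27.2466 min.
Solving the cascade with C₁(0)=C₂(0)=0 gives C₂(t) = C_in[1 − (τ₁ e^(−t/τ₁) − τ₂ e^(−t/τ₂))/(τ₁ − τ₂)].
At t = 32.15: e^(−t/τ₁) = 0.169961, e^(−t/τ₂) = 0.307289.
C₂ = 2.685·[1 − (18.1414·0.169961 − 27.2466·0.307289)/(-9.10513)] = 2.685·0.419092 = 1.12526 g/L.

1.125 g/L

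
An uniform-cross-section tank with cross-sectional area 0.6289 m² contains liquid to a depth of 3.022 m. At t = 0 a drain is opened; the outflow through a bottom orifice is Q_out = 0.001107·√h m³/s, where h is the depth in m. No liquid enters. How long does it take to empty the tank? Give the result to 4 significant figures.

Mass balance (ρ constant): A dh/dt = −0.001107 √h.
This is separable: 2 d(√h)/dt = −0.001107/A, so √h = √h₀ − (0.001107/(2A)) t.
Set h = 0: 2√h₀ = (0.001107/A) t_empty ⇒ t_empty = 2A√h₀/0.001107.
t_empty = 2·0.6289·√3.022/0.001107 = 1.25780·1.73839/0.001107 = 1975.20 s.

1975 s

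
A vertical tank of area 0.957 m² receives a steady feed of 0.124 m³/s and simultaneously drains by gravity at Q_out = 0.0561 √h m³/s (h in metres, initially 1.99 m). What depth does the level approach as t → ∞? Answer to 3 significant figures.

Mass balance (ρ constant): A dh/dt = Q_in − 0.0561 √h. At steady state dh/dt = 0:
Q_in = 0.0561 √h_ss ⇒ √h_ss = 0.124/0.0561 = 2.2103.
h_ss = 2.2103² = 4.8856 m. (Since h₀ = 1.99 m < h_ss, the level will rise toward this value.)

4.89 m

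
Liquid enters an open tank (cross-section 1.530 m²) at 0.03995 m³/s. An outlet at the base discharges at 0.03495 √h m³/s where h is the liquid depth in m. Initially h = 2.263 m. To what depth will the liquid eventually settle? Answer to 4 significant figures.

Volume balance on the tank: A dh/dt = Q_in − 0.03495 √h. At steady state dh/dt = 0:
Q_in = 0.03495 √h_ss ⇒ √h_ss = 0.03995/0.03495 = 1.14306.
h_ss = 1.14306² = 1.30659 m. (Since h₀ = 2.263 m > h_ss, the level will fall toward this value.)

1.307 m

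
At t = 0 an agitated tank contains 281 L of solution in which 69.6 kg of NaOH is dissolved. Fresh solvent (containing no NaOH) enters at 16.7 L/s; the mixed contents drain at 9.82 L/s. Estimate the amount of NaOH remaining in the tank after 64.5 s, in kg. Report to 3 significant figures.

18.0 kg

Total volume: dV/dt = Q_in − Q_out = 6.8800 L/s, so V(t) = 281 + 6.8800 t and V(64.5) = 724.76 L.
No NaOH enters, so dm/dt = −Q_out · (m/V).
Separate: dm/m = −Q_out dt/V(t) ⇒ ln(m/m₀) = −(Q_out/(Q_in−Q_out)) ln(V/V₀).
m = m₀ (V₀/V)^(Q_out/(Q_in−Q_out)) = 69.6 × (281/724.76)^(1.4273) = 18.000 kg.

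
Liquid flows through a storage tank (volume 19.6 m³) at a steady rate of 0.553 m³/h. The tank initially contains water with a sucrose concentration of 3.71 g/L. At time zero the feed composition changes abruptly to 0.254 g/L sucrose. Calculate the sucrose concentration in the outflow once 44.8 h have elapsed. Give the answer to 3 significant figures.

1.23 g/L

Transient balance on the dissolved component: V dC/dt = Q(C_in − C).
So dC/dt = (C_in − C)/τ with τ = V/Q = 19.6/0.553 = 35.443 h.
Solution: C(t) = C_in + (C₀ − C_in) e^(−t/τ).
C(44.8) = 0.254 + (3.71 − 0.254)·e^(−44.8/35.443) = 0.254 + (3.4560)·0.28252 = 1.2304 g/L.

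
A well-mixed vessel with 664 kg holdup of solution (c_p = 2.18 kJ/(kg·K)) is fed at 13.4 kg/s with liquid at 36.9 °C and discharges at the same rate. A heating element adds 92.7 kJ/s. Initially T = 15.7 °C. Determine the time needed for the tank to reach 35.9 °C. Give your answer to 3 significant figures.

87.4 s

Heat balance on the well-mixed liquid: M c_p dT/dt = ṁ c_p (T_in − T) + 92.7.
τ = M/ṁ = 49.552 s; T_ss = T_in + Q̇/(ṁ c_p) = 40.073 °C.
T(t) = T_ss + (T₀ − T_ss) e^(−t/τ). Set T = 35.9:
e^(−t/τ) = (35.9 − 40.073)/(15.7 − 40.073) = 0.17123
t = −49.552 · ln(0.17123) = 87.448 s.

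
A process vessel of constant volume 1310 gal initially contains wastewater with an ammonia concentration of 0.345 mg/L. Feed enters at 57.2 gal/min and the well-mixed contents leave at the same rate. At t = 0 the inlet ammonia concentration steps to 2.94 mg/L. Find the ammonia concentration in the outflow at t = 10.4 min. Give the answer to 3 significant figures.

1.29 mg/L

Species balance on the tank: V dC/dt = Q(C_in − C).
Rewrite as dC/dt + C/τ = C_in/τ, τ = V/Q = 22.902 min.
This is linear first-order; C(t) = C_in + (C₀ − C_in) e^(−t/τ).
C(10.4) = 2.94 + (0.345 − 2.94)·e^(−10.4/22.902) = 2.94 + (-2.5950)·0.63501 = 1.2921 mg/L.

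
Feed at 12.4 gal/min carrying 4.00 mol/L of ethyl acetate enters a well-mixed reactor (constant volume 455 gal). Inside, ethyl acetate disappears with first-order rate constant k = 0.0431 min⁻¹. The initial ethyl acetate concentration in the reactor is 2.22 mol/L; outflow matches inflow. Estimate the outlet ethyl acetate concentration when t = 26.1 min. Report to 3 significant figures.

Species balance: V dC/dt = Q C_in − Q C − k V C.
This is linear with rate a = Q/V + k = 0.070353 min⁻¹.
C_ss = Q C_in/(Q + kV) = 1.5495 mol/L; C(t) = C_ss + (C₀ − C_ss) e^(−a t).
C(26.1) = 1.5495 + (0.67051)·e^(−0.070353·26.1) = 1.5495 + (0.67051)·0.15942 = 1.6564 mol/L.

1.66 mol/L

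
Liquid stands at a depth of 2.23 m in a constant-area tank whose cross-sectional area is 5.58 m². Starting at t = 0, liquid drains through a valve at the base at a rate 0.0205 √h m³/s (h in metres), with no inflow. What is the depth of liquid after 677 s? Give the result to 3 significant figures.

0.0624 m

With no inflow, A dh/dt = −0.0205 √h.
This is separable: 2 d(√h)/dt = −0.0205/A, so √h = √h₀ − (0.0205/(2A)) t.
√h = √2.23 − 0.0205·677/(2·5.58) = 1.4933 − 1.2436 = 0.24973.
h = 0.24973² = 0.062363 m.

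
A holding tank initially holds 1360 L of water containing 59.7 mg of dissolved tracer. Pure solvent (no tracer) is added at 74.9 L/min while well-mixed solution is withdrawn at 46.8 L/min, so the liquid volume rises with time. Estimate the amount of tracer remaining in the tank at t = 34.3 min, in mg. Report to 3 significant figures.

Total volume: dV/dt = Q_in − Q_out = 28.100 L/min, so V(t) = 1360 + 28.100 t and V(34.3) = 2323.8 L.
No tracer enters, so dm/dt = −Q_out · (m/V).
Separate: dm/m = −Q_out dt/V(t) ⇒ ln(m/m₀) = −(Q_out/(Q_in−Q_out)) ln(V/V₀).
m = m₀ (V₀/V)^(Q_out/(Q_in−Q_out)) = 59.7 × (1360/2323.8)^(1.6655) = 24.461 mg.

24.5 mg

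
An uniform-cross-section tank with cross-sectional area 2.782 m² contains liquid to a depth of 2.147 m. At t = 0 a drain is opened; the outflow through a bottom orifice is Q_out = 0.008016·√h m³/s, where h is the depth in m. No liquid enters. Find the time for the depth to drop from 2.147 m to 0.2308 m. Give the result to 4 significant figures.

With no inflow, A dh/dt = −0.008016 √h.
∫ h^(−1/2) dh = −(0.008016/A) ∫ dt, giving 2√h = 2√h₀ − (0.008016/A) t.
t = 2A(√h₀ − √h)/0.008016 = 2·2.782·(√2.147 − √0.2308)/0.008016
  = 5.56400 × (1.46526 − 0.480416) / 0.008016 = 683.595 s.

683.6 s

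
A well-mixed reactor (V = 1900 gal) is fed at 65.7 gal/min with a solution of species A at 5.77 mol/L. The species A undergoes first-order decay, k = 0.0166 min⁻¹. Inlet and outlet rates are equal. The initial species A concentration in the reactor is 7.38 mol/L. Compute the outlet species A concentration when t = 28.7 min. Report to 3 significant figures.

Accumulation = in − out − consumed: V dC/dt = Q C_in − Q C − k V C.
This is linear with rate a = Q/V + k = 0.051179 min⁻¹.
C_ss = Q C_in/(Q + kV) = 3.8985 mol/L; C(t) = C_ss + (C₀ − C_ss) e^(−a t).
C(28.7) = 3.8985 + (3.4815)·e^(−0.051179·28.7) = 3.8985 + (3.4815)·0.23019 = 4.6999 mol/L.

4.70 mol/L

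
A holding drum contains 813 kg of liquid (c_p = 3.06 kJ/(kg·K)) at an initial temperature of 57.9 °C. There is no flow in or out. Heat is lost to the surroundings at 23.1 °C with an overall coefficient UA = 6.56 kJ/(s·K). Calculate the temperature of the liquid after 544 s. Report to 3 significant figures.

Lumped-capacitance energy balance: M c_p dT/dt = UA(T_amb − T).
dT/dt = (T_ss − T)/τ with T_ss = T_amb = 23.100 °C, τ = M c_p/UA = 813·3.06/6.56 = 379.23 s.
Solution: T(t) = T_ss + (T₀ − T_ss) e^(−t/τ).
T(544) = 23.100 + (34.800)·0.23824 = 31.391 °C.

31.4 °C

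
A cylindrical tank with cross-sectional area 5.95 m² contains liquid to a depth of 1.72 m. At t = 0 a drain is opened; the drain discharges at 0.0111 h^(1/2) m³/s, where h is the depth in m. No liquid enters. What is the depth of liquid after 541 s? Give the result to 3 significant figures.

0.651 m

Accumulation of liquid (constant cross-section A): A dh/dt = −0.0111 √h.
∫ h^(−1/2) dh = −(0.0111/A) ∫ dt, giving 2√h = 2√h₀ − (0.0111/A) t.
√h = √1.72 − 0.0111·541/(2·5.95) = 1.3115 − 0.50463 = 0.80686.
h = 0.80686² = 0.65102 m.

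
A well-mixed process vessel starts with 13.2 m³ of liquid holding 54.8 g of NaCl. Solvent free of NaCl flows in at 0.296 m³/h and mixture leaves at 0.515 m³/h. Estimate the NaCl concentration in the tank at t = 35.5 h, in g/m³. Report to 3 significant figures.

Total volume: dV/dt = Q_in − Q_out = -0.21900 m³/h, so V(t) = 13.2 − 0.21900 t and V(35.5) = 5.4255 m³.
Species balance (pure solvent in): dm/dt = −Q_out · m/V(t).
dm/m = −Q_out dt/(V₀ − 0.21900 t); integrating gives ln(m/m₀) = −(Q_out/(Q_in−Q_out)) ln(V/V₀).
m = m₀ (V₀/V)^(Q_out/(Q_in−Q_out)) = 54.8 × (13.2/5.4255)^(-2.3516) = 6.7725 g.
C = m/V = 6.7725/5.4255 = 1.2483 g/m³.

1.25 g/m³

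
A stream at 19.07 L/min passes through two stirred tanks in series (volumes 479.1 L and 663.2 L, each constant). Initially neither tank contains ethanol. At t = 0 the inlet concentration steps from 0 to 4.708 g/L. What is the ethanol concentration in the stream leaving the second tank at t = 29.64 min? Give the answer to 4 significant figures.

Species balance on tank i: dCᵢ/dt = (Cᵢ₋₁ − Cᵢ)/τᵢ with τᵢ = Vᵢ/Q.
τ₁ = 479.1/19.07 = 25.1232 min; τ₂ = 663.2/19.07 = 34.7771 min.
Solving the cascade with C₁(0)=C₂(0)=0 gives C₂(t) = C_in[1 − (τ₁ e^(−t/τ₁) − τ₂ e^(−t/τ₂))/(τ₁ − τ₂)].
At t = 29.64: e^(−t/τ₁) = 0.307345, e^(−t/τ₂) = 0.426440.
C₂ = 4.708·[1 − (25.1232·0.307345 − 34.7771·0.426440)/(-9.65391)] = 4.708·0.263629 = 1.24116 g/L.

1.241 g/L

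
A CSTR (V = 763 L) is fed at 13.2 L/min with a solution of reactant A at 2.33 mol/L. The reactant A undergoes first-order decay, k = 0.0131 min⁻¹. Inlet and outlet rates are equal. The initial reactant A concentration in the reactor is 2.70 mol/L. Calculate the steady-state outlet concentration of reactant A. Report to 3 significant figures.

1.33 mol/L

Accumulation = in − out − consumed: V dC/dt = Q C_in − Q C − k V C.
At steady state: 0 = Q C_in − (Q + kV) C_ss, so C_ss = Q C_in/(Q + kV).
C_ss = 13.2·2.33/(13.2 + 0.0131·763) = 30.756/23.195 = 1.3260 mol/L.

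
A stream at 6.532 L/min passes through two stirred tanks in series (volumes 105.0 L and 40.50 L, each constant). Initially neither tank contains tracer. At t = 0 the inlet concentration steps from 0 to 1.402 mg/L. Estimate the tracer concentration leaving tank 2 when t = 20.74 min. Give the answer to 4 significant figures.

Time constants: τᵢ = Vᵢ/Q for each well-mixed tank.
τ₁ = 105.0/6.532 = 16.0747 min; τ₂ = 40.50/6.532 = 6.20024 min.
Solving the cascade with C₁(0)=C₂(0)=0 gives C₂(t) = C_in[1 − (τ₁ e^(−t/τ₁) − τ₂ e^(−t/τ₂))/(τ₁ − τ₂)].
At t = 20.74: e^(−t/τ₁) = 0.275209, e^(−t/τ₂) = 0.0352592.
C₂ = 1.402·[1 − (16.0747·0.275209 − 6.20024·0.0352592)/(9.87446)] = 1.402·0.574125 = 0.804924 mg/L.

0.8049 mg/L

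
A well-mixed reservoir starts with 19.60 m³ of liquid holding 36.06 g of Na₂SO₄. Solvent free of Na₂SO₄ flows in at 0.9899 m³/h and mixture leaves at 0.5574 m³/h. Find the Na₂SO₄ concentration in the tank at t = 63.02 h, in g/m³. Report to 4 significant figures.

0.2503 g/m³

Let m(t) be the amount of Na₂SO₄. Volume: V(t) = V₀ + (Q_in − Q_out) t = 19.60 + 0.432500 t; V(63.02) = 46.8561 m³.
No Na₂SO₄ enters, so dm/dt = −Q_out · (m/V).
Separate: dm/m = −Q_out dt/V(t) ⇒ ln(m/m₀) = −(Q_out/(Q_in−Q_out)) ln(V/V₀).
m = m₀ (V₀/V)^(Q_out/(Q_in−Q_out)) = 36.06 × (19.60/46.8561)^(1.28879) = 11.7275 g.
C = m/V = 11.7275/46.8561 = 0.250288 g/m³.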